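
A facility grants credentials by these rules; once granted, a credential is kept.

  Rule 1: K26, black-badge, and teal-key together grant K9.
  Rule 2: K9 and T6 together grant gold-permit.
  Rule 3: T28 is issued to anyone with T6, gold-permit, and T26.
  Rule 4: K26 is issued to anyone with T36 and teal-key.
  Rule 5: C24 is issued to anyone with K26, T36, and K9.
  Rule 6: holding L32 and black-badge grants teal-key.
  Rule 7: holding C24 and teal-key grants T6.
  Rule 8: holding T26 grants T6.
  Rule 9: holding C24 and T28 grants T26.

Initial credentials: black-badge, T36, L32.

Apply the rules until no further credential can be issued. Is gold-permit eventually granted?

Yes

Holding L32 and black-badge grants teal-key (Rule 6).
Holding T36 and teal-key grants K26 (Rule 4).
Holding K26, black-badge, and teal-key grants K9 (Rule 1).
Holding K26, T36, and K9 grants C24 (Rule 5).
Holding C24 and teal-key grants T6 (Rule 7).
Holding K9 and T6 grants gold-permit (Rule 2).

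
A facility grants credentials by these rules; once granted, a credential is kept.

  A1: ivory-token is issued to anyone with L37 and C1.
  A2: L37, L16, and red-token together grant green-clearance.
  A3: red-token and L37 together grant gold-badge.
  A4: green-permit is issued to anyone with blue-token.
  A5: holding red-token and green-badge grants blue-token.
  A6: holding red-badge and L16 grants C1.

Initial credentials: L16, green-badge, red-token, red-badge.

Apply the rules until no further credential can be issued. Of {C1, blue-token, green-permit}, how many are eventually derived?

Holding red-token and green-badge grants blue-token (A5).
Holding red-badge and L16 grants C1 (A6).
Holding blue-token grants green-permit (A4).
C1: reached.
blue-token: reached.
green-permit: reached.
All 3 are reached.

3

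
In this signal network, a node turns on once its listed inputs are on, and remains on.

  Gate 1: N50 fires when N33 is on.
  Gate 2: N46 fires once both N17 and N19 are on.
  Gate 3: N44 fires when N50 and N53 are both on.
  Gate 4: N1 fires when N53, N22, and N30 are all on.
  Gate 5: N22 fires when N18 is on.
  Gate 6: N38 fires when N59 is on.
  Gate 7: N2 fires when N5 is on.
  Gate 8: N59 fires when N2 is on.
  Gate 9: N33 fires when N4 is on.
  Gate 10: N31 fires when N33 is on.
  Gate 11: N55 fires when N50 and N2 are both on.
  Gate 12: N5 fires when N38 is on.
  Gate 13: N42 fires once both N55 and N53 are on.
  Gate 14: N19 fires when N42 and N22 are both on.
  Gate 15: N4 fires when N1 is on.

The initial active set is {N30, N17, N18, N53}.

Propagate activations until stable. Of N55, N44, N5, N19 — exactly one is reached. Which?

N44

N18 is on, so N22 fires (Gate 5).
Gate 4: N53, N22, and N30 on → N1 on.
N1 is on, so N4 fires (Gate 15).
Gate 9: N4 on → N33 on.
Gate 1: N33 on → N50 on.
Gate 3: N50 and N53 on → N44 on.
N55 would need N50 and N2 (Gate 11), but N2 never turns on. N19 would need N42 and N22 (Gate 14), but N42 never turns on. N5 would need N38 (Gate 12), but N38 never turns on.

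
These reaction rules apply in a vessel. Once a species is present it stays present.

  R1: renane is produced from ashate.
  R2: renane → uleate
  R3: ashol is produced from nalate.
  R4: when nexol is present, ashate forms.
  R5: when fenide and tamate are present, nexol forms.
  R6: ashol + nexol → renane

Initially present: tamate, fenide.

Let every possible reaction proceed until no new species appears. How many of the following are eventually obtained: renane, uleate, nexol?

3

fenide and tamate present → nexol forms (R5).
nexol present → ashate forms (R4).
ashate present → renane forms (R1).
renane present → uleate forms (R2).
renane: reached.
uleate: reached.
nexol: reached.
All 3 are reached.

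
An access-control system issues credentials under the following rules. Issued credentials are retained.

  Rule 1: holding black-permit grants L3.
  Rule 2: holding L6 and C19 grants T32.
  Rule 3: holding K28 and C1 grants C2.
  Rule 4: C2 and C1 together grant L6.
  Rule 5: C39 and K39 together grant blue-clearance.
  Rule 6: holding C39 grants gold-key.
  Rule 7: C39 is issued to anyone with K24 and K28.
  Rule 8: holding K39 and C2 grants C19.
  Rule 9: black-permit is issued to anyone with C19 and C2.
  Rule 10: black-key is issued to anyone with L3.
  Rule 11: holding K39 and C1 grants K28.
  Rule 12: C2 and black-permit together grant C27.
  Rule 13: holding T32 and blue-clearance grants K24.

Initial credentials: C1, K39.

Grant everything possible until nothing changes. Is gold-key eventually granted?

gold-key would need C39 (Rule 6), but C39 is never granted.

No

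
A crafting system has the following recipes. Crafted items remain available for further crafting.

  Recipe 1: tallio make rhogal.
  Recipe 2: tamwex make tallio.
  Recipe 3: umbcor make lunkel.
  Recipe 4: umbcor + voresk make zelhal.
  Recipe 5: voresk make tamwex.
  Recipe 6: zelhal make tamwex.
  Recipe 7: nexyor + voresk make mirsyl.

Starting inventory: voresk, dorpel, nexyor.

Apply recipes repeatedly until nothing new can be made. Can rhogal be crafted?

Yes

voresk → tamwex (Recipe 5).
Using Recipe 2, tamwex makes tallio.
Using Recipe 1, tallio makes rhogal.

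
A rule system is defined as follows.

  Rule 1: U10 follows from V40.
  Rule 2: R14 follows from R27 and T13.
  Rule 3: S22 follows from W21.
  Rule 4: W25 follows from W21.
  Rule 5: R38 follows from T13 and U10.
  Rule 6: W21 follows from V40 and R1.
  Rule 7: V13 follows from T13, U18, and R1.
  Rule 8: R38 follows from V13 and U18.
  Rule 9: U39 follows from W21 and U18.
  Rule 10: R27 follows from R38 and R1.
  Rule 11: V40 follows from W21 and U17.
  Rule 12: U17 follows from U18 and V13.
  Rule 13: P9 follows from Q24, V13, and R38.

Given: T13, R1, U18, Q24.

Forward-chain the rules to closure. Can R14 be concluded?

Yes

From T13, U18, and R1, Rule 7 gives V13.
From V13 and U18, Rule 8 gives R38.
From R38 and R1, Rule 10 gives R27.
R27 and T13 hold, so R14 follows (Rule 2).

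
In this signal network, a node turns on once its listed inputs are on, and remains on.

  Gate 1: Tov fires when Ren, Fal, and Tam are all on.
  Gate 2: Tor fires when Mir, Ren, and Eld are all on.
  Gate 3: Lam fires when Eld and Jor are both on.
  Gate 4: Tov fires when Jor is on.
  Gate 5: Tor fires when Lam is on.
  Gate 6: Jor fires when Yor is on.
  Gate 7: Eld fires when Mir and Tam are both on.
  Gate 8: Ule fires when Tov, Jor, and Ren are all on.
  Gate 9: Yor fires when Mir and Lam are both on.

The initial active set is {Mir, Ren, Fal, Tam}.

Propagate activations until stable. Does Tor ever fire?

Yes

Mir and Tam are on, so Eld fires (Gate 7).
Gate 2: Mir, Ren, and Eld on → Tor on.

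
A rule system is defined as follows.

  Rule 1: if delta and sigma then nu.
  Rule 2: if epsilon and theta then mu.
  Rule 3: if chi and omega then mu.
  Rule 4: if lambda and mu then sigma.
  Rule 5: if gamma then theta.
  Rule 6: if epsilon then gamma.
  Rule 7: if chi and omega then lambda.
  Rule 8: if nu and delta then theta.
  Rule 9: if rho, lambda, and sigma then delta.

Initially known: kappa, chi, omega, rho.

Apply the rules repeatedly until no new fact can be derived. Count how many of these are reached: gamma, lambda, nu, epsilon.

From chi and omega, Rule 3 gives mu.
chi and omega hold, so lambda follows (Rule 7).
From lambda and mu, Rule 4 gives sigma.
rho, lambda, and sigma hold, so delta follows (Rule 9).
From delta and sigma, Rule 1 gives nu.
gamma would need epsilon (Rule 6), but epsilon is never established.
lambda: reached.
nu: reached.
No rule produces epsilon, and it is not given.
Reached: lambda and nu — 2 of the 4.

2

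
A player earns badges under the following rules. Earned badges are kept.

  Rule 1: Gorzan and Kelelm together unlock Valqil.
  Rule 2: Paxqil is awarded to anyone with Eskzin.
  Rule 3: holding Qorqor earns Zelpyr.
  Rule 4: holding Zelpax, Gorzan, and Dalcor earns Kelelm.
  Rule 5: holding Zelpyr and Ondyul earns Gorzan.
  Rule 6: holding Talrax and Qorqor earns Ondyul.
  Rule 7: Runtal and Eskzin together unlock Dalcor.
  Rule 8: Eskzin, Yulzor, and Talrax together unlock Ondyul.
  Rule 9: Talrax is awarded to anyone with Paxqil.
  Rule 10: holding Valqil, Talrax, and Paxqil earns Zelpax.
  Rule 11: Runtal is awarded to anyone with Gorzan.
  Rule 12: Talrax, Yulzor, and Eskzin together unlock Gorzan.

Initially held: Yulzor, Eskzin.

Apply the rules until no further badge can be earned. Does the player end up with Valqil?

No

Valqil would need Gorzan and Kelelm (Rule 1), but Kelelm is never earned.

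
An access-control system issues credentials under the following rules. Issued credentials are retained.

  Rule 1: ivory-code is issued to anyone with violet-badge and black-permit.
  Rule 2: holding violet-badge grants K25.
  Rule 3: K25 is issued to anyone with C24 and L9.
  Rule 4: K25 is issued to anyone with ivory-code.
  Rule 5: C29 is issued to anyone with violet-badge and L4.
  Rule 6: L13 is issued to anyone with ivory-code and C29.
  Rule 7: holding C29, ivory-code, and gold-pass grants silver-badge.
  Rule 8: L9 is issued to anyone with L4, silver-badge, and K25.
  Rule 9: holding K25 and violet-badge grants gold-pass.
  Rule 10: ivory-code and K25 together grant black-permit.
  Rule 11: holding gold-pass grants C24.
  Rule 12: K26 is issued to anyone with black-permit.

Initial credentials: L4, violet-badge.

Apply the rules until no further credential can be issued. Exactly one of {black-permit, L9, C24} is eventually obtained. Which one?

C24

Holding violet-badge grants K25 (Rule 2).
Holding K25 and violet-badge grants gold-pass (Rule 9).
Holding gold-pass grants C24 (Rule 11).
L9 would need L4, silver-badge, and K25 (Rule 8), but silver-badge is never granted. black-permit would need ivory-code and K25 (Rule 10), but ivory-code is never granted.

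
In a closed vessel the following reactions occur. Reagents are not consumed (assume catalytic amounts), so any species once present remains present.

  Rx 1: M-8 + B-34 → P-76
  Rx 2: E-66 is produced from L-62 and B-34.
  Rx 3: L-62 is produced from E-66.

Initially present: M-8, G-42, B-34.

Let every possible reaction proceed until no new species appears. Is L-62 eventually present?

No

L-62 would need E-66 (Rx 3), but E-66 never forms.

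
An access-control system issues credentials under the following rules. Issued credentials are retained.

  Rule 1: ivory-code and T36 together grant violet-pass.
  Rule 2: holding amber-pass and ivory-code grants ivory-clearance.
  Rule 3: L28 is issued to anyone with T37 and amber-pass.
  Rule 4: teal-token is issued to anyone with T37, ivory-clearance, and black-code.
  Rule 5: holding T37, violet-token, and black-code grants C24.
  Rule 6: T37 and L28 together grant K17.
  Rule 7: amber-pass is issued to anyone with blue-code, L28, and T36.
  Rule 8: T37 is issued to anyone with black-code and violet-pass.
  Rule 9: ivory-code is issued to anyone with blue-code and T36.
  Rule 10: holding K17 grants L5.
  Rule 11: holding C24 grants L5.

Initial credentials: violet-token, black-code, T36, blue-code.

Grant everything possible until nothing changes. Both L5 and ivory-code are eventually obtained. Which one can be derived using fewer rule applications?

ivory-code

ivory-code: Holding blue-code and T36 grants ivory-code (Rule 9). [1 rule application]
L5: Holding blue-code and T36 grants ivory-code (Rule 9). Holding ivory-code and T36 grants violet-pass (Rule 1). Holding black-code and violet-pass grants T37 (Rule 8). Holding T37, violet-token, and black-code grants C24 (Rule 5). Holding C24 grants L5 (Rule 11). [5 rule applications]
ivory-code needs fewer.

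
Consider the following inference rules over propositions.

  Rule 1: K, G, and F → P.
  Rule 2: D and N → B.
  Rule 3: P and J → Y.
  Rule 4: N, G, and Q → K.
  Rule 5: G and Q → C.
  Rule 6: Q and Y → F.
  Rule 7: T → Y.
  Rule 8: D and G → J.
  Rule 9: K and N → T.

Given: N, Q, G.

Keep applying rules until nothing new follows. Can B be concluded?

No

B would need D and N (Rule 2), but D is never established.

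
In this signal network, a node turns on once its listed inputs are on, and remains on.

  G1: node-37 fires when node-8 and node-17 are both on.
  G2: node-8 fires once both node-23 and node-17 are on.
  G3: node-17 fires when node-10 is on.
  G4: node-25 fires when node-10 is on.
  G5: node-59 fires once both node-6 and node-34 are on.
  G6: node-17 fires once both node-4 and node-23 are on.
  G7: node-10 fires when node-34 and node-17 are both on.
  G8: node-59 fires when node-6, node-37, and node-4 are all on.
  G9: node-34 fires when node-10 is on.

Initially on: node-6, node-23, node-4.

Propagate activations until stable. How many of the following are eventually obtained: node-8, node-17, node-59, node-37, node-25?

G6: node-4 and node-23 on → node-17 on.
node-23 and node-17 are on, so node-8 fires (G2).
G1: node-8 and node-17 on → node-37 on.
G8: node-6, node-37, and node-4 on → node-59 on.
node-8: reached.
node-17: reached.
node-59: reached.
node-37: reached.
node-25 would need node-10 (G4), but node-10 never turns on.
Reached: node-8, node-17, node-59, and node-37 — 4 of the 5.

4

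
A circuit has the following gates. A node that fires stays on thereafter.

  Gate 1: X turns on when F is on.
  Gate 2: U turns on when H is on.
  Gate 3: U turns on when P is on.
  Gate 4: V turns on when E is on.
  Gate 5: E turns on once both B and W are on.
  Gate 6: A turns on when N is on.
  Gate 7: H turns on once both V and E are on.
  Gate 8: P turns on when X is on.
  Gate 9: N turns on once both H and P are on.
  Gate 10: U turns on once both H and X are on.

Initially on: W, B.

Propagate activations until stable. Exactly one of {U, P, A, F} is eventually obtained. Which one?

U

B and W are on, so E turns on (Gate 5).
E is on, so V turns on (Gate 4).
V and E are on, so H turns on (Gate 7).
H is on, so U turns on (Gate 2).
P would need X (Gate 8), but X never turns on. A would need N (Gate 6), but N never turns on. No rule produces F, and it is not given.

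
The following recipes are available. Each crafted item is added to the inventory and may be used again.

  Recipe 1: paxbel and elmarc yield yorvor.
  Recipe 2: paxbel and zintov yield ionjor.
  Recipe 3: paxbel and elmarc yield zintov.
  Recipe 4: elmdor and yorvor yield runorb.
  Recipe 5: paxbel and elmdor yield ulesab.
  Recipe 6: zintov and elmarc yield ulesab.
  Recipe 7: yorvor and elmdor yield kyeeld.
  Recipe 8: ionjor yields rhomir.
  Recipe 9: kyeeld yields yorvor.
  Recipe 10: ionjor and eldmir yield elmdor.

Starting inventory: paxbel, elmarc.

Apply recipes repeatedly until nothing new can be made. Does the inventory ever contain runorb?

No

runorb would need elmdor and yorvor (Recipe 4), but elmdor is never obtained.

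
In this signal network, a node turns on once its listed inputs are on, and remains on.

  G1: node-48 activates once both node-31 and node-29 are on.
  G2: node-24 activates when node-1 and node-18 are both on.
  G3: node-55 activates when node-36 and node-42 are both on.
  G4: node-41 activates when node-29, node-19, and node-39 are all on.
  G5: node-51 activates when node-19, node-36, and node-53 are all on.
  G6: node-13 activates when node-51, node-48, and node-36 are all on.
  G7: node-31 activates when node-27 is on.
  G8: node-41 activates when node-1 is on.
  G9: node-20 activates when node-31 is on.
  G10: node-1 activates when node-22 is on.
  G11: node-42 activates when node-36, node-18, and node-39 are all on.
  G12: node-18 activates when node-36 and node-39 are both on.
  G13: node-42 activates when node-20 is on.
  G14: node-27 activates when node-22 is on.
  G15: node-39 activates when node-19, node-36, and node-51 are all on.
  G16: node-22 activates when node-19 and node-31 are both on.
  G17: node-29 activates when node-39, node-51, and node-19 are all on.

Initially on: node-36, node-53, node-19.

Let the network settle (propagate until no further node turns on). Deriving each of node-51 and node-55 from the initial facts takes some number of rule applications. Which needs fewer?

node-51

node-51: node-19, node-36, and node-53 are on, so node-51 activates (G5). [1 rule application]
node-55: G5: node-19, node-36, and node-53 on → node-51 on. node-19, node-36, and node-51 are on, so node-39 activates (G15). G12: node-36 and node-39 on → node-18 on. node-36, node-18, and node-39 are on, so node-42 activates (G11). node-36 and node-42 are on, so node-55 activates (G3). [5 rule applications]
node-51 needs fewer.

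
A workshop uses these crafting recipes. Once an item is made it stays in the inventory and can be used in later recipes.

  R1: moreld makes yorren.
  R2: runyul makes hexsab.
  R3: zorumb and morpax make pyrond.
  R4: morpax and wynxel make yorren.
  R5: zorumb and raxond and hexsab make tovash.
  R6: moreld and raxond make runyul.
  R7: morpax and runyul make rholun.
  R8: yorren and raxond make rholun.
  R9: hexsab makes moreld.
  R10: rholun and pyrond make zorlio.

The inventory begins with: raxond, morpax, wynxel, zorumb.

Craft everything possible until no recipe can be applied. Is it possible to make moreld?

moreld would need hexsab (R9), but hexsab is never obtained.

No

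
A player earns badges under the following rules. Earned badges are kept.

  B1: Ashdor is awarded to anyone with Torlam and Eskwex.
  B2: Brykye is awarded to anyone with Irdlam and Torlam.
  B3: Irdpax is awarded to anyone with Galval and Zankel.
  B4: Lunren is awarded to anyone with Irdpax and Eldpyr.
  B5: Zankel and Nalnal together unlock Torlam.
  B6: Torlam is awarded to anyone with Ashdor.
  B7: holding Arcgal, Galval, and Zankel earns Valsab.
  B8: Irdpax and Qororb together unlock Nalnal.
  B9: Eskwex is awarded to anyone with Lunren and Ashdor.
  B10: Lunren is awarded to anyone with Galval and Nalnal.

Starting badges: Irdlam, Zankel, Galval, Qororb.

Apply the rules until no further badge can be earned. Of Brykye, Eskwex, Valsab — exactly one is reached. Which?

Brykye

With Galval and Zankel, Irdpax is earned (B3).
With Irdpax and Qororb, Nalnal is earned (B8).
With Zankel and Nalnal, Torlam is earned (B5).
With Irdlam and Torlam, Brykye is earned (B2).
Valsab would need Arcgal, Galval, and Zankel (B7), but Arcgal is never earned. Eskwex would need Lunren and Ashdor (B9), but Ashdor is never earned.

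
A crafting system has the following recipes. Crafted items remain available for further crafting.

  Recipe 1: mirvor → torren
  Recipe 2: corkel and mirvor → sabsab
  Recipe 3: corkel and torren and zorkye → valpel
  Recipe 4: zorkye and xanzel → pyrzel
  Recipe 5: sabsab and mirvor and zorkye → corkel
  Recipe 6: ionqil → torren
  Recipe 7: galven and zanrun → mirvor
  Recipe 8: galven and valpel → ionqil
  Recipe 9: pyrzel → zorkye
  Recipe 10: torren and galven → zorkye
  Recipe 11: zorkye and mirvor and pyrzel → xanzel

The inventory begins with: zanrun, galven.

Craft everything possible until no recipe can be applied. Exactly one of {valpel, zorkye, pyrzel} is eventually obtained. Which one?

Using Recipe 7, galven and zanrun make mirvor.
mirvor → torren (Recipe 1).
torren and galven → zorkye (Recipe 10).
valpel would need corkel, torren, and zorkye (Recipe 3), but corkel is never obtained. pyrzel would need zorkye and xanzel (Recipe 4), but xanzel is never obtained.

zorkye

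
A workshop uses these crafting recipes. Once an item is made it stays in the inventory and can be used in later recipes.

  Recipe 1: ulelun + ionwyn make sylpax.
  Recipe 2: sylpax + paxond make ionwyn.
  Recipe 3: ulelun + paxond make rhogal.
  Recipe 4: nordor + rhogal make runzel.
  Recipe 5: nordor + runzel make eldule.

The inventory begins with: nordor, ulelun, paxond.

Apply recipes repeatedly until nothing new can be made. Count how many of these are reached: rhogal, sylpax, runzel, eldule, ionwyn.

ulelun + paxond → rhogal (Recipe 3).
Using Recipe 4, nordor and rhogal make runzel.
Using Recipe 5, nordor and runzel make eldule.
rhogal: reached.
sylpax would need ulelun and ionwyn (Recipe 1), but ionwyn is never obtained.
runzel: reached.
eldule: reached.
ionwyn would need sylpax and paxond (Recipe 2), but sylpax is never obtained.
Reached: rhogal, runzel, and eldule — 3 of the 5.

3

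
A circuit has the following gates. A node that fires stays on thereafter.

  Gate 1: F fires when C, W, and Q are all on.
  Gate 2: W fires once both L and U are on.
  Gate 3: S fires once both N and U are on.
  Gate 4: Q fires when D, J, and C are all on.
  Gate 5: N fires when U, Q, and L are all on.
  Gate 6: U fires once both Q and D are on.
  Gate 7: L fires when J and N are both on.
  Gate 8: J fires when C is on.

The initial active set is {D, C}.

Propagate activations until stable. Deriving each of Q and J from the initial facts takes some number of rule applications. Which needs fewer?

J

J: C is on, so J fires (Gate 8). [1 rule application]
Q: Gate 8: C on → J on. Gate 4: D, J, and C on → Q on. [2 rule applications]
J needs fewer.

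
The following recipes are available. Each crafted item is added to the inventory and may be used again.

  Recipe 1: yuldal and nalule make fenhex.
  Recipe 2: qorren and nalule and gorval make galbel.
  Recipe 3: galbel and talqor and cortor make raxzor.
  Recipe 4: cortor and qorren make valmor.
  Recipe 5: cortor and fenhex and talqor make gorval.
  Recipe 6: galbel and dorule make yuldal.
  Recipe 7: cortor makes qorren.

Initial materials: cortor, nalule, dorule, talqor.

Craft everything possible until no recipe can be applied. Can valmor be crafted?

cortor → qorren (Recipe 7).
cortor and qorren → valmor (Recipe 4).

Yes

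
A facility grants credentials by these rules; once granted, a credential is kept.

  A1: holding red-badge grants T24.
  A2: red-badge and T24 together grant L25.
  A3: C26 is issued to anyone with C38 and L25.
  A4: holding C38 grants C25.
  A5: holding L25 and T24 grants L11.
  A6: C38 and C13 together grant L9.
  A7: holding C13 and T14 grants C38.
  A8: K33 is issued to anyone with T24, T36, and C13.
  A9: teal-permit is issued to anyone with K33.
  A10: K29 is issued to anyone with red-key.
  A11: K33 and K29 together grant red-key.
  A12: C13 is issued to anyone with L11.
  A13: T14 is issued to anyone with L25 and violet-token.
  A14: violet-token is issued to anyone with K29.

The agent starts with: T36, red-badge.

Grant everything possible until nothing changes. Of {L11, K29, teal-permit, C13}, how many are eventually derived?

Holding red-badge grants T24 (A1).
Holding red-badge and T24 grants L25 (A2).
Holding L25 and T24 grants L11 (A5).
Holding L11 grants C13 (A12).
Holding T24, T36, and C13 grants K33 (A8).
Holding K33 grants teal-permit (A9).
L11: reached.
K29 would need red-key (A10), but red-key is never granted.
teal-permit: reached.
C13: reached.
Reached: L11, teal-permit, and C13 — 3 of the 4.

3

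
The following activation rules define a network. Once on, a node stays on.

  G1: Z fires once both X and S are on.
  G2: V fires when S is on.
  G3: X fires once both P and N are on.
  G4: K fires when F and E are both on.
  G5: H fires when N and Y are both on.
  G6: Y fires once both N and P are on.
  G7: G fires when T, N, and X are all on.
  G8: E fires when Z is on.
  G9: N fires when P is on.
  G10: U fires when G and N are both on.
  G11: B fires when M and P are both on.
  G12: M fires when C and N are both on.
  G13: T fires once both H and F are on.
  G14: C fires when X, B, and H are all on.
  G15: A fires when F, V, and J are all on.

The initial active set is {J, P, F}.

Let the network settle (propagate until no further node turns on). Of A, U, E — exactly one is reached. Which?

U

P is on, so N fires (G9).
G6: N and P on → Y on.
G3: P and N on → X on.
N and Y are on, so H fires (G5).
H and F are on, so T fires (G13).
T, N, and X are on, so G fires (G7).
G and N are on, so U fires (G10).
E would need Z (G8), but Z never turns on. A would need F, V, and J (G15), but V never turns on.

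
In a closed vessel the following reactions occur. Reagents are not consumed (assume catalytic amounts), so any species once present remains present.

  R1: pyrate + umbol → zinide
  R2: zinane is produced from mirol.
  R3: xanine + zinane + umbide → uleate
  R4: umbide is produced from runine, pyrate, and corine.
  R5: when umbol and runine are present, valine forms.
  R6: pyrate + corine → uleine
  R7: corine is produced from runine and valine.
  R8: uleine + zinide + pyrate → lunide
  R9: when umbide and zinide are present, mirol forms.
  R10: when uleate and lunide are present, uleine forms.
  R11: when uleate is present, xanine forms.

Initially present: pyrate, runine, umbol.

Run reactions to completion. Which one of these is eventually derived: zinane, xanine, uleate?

zinane

umbol and runine present → valine forms (R5).
pyrate and umbol present → zinide forms (R1).
runine and valine present → corine forms (R7).
runine, pyrate, and corine present → umbide forms (R4).
umbide and zinide present → mirol forms (R9).
mirol present → zinane forms (R2).
xanine would need uleate (R11), but uleate never forms. uleate would need xanine, zinane, and umbide (R3), but xanine never forms.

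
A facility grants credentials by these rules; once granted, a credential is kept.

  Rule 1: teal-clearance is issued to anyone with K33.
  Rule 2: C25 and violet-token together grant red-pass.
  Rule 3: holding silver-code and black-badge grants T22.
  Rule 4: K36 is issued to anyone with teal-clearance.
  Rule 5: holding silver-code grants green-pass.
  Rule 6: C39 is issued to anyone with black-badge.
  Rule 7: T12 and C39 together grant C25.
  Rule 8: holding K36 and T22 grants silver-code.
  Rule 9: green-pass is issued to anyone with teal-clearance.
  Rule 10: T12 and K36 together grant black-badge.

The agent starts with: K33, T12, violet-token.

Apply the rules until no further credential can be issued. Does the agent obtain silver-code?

No

silver-code would need K36 and T22 (Rule 8), but T22 is never granted.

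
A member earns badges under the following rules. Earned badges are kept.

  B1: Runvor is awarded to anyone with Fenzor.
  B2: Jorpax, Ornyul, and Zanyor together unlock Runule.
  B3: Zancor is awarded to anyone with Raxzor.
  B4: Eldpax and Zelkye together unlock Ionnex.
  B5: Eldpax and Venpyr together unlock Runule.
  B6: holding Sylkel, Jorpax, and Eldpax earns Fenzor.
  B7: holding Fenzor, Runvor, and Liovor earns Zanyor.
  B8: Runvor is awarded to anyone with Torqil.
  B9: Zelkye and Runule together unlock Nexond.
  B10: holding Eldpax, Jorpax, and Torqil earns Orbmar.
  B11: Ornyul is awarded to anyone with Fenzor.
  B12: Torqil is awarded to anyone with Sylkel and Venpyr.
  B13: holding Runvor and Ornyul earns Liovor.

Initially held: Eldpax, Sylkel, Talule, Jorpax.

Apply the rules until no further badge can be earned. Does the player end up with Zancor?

No

Zancor would need Raxzor (B3), but Raxzor is never earned.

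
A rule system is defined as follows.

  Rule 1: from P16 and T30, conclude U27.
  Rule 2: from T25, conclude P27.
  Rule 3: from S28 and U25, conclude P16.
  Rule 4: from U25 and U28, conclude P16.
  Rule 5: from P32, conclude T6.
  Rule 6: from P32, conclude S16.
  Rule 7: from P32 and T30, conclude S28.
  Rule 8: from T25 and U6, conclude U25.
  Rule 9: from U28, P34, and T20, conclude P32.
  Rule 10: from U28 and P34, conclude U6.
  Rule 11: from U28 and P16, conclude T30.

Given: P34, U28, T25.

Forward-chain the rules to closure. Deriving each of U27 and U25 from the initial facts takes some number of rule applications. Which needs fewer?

U25

U25: U28 and P34 hold, so U6 follows (Rule 10). T25 and U6 hold, so U25 follows (Rule 8). [2 rule applications]
U27: From U28 and P34, Rule 10 gives U6. T25 and U6 hold, so U25 follows (Rule 8). From U25 and U28, Rule 4 gives P16. From U28 and P16, Rule 11 gives T30. From P16 and T30, Rule 1 gives U27. [5 rule applications]
U25 needs fewer.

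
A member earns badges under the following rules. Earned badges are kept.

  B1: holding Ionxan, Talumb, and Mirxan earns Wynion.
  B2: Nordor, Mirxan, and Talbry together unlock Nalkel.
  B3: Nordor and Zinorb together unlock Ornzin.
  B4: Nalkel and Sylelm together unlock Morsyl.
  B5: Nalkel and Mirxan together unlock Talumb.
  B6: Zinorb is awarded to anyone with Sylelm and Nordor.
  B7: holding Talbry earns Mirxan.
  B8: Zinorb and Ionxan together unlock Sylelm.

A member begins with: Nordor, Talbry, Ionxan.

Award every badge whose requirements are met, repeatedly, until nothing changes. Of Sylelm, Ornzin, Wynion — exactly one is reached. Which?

With Talbry, Mirxan is earned (B7).
With Nordor, Mirxan, and Talbry, Nalkel is earned (B2).
With Nalkel and Mirxan, Talumb is earned (B5).
With Ionxan, Talumb, and Mirxan, Wynion is earned (B1).
Sylelm would need Zinorb and Ionxan (B8), but Zinorb is never earned. Ornzin would need Nordor and Zinorb (B3), but Zinorb is never earned.

Wynion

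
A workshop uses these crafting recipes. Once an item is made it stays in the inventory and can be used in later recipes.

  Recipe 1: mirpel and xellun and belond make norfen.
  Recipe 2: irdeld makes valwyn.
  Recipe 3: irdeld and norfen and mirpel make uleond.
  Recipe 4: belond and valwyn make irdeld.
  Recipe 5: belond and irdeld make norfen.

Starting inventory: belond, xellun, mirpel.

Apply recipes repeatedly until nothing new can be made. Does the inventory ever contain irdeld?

No

irdeld would need belond and valwyn (Recipe 4), but valwyn is never obtained.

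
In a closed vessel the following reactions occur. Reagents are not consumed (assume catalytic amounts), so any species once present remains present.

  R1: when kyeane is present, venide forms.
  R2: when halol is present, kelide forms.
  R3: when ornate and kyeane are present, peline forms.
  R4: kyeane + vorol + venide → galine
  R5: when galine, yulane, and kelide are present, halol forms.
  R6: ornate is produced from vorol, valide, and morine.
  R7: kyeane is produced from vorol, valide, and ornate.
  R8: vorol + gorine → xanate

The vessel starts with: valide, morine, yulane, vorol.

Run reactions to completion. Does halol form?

halol would need galine, yulane, and kelide (R5), but kelide never forms.

No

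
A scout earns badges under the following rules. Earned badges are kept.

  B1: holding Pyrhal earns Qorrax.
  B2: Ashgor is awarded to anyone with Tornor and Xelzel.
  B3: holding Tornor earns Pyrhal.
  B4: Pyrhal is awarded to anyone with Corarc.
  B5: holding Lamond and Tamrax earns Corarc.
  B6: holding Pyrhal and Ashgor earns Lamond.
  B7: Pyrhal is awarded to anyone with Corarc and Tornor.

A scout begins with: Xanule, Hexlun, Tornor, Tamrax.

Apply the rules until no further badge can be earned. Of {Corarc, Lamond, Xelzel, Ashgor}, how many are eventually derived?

Corarc would need Lamond and Tamrax (B5), but Lamond is never earned.
Lamond would need Pyrhal and Ashgor (B6), but Ashgor is never earned.
No rule produces Xelzel, and it is not given.
Ashgor would need Tornor and Xelzel (B2), but Xelzel is never earned.
None of the 4 are reached.

0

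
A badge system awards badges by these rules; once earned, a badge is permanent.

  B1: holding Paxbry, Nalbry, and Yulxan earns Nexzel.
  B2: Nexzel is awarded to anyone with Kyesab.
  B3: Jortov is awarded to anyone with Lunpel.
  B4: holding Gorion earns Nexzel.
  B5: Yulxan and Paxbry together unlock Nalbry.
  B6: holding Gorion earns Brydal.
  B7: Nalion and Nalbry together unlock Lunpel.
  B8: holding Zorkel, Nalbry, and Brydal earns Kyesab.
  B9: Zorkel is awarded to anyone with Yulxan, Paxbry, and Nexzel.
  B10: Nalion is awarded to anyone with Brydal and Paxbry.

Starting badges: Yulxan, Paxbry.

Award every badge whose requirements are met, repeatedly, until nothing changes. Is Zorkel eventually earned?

With Yulxan and Paxbry, Nalbry is earned (B5).
With Paxbry, Nalbry, and Yulxan, Nexzel is earned (B1).
With Yulxan, Paxbry, and Nexzel, Zorkel is earned (B9).

Yes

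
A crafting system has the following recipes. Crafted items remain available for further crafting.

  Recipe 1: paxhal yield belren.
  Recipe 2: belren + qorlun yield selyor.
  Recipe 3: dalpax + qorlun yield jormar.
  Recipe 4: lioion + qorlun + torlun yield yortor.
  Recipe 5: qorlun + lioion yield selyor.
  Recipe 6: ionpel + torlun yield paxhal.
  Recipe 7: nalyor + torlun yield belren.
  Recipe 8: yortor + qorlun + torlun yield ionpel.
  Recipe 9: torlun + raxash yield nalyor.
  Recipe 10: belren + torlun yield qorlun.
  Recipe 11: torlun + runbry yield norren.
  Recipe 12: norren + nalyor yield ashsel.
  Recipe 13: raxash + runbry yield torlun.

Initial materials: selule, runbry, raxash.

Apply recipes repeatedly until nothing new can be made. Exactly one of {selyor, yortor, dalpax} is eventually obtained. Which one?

selyor

Using Recipe 13, raxash and runbry make torlun.
Using Recipe 9, torlun and raxash make nalyor.
Using Recipe 7, nalyor and torlun make belren.
belren + torlun → qorlun (Recipe 10).
belren + qorlun → selyor (Recipe 2).
yortor would need lioion, qorlun, and torlun (Recipe 4), but lioion is never obtained. No rule produces dalpax, and it is not given.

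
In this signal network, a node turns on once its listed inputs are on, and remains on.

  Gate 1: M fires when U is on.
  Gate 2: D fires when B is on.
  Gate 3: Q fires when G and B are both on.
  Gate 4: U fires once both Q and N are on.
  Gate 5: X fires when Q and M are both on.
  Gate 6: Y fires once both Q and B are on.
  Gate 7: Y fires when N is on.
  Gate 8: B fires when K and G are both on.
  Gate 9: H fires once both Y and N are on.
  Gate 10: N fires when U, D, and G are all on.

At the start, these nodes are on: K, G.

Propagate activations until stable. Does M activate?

No

M would need U (Gate 1), but U never turns on.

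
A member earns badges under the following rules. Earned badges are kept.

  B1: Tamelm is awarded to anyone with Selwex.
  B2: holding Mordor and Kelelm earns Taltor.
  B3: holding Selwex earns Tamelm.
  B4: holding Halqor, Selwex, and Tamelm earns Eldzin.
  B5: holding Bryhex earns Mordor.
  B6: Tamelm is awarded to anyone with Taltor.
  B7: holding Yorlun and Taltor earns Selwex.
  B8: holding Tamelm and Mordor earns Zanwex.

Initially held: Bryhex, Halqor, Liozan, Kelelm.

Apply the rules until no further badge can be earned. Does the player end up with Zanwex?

With Bryhex, Mordor is earned (B5).
With Mordor and Kelelm, Taltor is earned (B2).
With Taltor, Tamelm is earned (B6).
With Tamelm and Mordor, Zanwex is earned (B8).

Yes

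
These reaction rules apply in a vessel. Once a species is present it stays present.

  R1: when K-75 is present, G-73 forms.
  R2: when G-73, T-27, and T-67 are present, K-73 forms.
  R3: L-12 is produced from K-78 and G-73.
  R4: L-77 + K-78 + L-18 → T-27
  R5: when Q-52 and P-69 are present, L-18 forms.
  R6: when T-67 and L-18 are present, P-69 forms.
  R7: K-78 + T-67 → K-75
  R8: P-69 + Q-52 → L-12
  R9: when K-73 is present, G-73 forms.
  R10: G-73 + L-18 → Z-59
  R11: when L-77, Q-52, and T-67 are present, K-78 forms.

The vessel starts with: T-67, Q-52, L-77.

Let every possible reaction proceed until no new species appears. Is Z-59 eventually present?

Z-59 would need G-73 and L-18 (R10), but L-18 never forms.

No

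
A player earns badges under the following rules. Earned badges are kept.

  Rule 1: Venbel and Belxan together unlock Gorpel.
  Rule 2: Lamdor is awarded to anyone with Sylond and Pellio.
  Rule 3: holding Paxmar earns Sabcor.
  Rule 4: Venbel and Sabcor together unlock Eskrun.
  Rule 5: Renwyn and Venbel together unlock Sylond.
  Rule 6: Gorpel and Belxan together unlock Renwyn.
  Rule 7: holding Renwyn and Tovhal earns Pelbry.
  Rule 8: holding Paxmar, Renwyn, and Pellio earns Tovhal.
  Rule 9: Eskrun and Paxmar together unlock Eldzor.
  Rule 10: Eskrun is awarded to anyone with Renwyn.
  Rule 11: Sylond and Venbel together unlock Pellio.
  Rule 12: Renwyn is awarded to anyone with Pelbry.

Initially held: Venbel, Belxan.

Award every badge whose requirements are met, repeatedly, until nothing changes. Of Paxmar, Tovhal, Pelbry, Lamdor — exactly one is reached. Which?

With Venbel and Belxan, Gorpel is earned (Rule 1).
With Gorpel and Belxan, Renwyn is earned (Rule 6).
With Renwyn and Venbel, Sylond is earned (Rule 5).
With Sylond and Venbel, Pellio is earned (Rule 11).
With Sylond and Pellio, Lamdor is earned (Rule 2).
No rule produces Paxmar, and it is not given. Tovhal would need Paxmar, Renwyn, and Pellio (Rule 8), but Paxmar is never earned. Pelbry would need Renwyn and Tovhal (Rule 7), but Tovhal is never earned.

Lamdor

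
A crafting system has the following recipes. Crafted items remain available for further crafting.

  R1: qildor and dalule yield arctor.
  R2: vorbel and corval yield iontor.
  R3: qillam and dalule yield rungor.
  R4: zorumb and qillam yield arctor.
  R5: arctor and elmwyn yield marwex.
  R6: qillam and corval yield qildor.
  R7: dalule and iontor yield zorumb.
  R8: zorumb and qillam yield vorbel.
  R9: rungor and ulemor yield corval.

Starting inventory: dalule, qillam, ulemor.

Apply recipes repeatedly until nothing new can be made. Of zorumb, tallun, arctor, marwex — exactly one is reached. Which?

arctor

Using R3, qillam and dalule make rungor.
rungor and ulemor → corval (R9).
Using R6, qillam and corval make qildor.
Using R1, qildor and dalule make arctor.
marwex would need arctor and elmwyn (R5), but elmwyn is never obtained. No rule produces tallun, and it is not given. zorumb would need dalule and iontor (R7), but iontor is never obtained.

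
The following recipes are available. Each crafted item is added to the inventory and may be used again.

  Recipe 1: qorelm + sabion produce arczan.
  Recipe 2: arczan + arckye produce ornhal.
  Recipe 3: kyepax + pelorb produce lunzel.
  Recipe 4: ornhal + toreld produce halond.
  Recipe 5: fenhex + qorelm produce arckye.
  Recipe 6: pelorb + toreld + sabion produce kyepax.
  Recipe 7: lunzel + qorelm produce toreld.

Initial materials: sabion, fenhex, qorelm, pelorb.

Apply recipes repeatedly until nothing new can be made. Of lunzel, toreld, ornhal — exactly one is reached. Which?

fenhex + qorelm → arckye (Recipe 5).
Using Recipe 1, qorelm and sabion make arczan.
arczan + arckye → ornhal (Recipe 2).
lunzel would need kyepax and pelorb (Recipe 3), but kyepax is never obtained. toreld would need lunzel and qorelm (Recipe 7), but lunzel is never obtained.

ornhal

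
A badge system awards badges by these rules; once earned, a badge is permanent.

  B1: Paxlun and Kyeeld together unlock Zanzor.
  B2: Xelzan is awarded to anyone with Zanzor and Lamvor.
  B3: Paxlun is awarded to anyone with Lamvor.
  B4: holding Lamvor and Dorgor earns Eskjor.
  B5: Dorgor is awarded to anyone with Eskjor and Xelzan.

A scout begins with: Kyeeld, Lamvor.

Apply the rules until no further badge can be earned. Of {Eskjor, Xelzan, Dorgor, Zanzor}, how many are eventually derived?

With Lamvor, Paxlun is earned (B3).
With Paxlun and Kyeeld, Zanzor is earned (B1).
With Zanzor and Lamvor, Xelzan is earned (B2).
Eskjor would need Lamvor and Dorgor (B4), but Dorgor is never earned.
Xelzan: reached.
Dorgor would need Eskjor and Xelzan (B5), but Eskjor is never earned.
Zanzor: reached.
Reached: Xelzan and Zanzor — 2 of the 4.

2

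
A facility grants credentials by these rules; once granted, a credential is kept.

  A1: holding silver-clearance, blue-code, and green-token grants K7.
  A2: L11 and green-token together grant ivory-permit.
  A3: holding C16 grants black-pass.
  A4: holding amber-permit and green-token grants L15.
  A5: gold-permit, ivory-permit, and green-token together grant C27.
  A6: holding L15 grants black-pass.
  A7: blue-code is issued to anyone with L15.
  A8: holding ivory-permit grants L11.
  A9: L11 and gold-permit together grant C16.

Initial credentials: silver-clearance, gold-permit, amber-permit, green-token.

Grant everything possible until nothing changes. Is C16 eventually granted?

No

C16 would need L11 and gold-permit (A9), but L11 is never granted.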